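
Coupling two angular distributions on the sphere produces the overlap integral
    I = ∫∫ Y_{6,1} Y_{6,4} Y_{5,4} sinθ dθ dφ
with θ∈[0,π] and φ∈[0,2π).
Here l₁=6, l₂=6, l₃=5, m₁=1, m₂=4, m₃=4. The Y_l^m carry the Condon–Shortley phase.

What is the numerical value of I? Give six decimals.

0.000000

m-sum = 1 + 4 + 4 = 9 ≠ 0 ⇒ I = 0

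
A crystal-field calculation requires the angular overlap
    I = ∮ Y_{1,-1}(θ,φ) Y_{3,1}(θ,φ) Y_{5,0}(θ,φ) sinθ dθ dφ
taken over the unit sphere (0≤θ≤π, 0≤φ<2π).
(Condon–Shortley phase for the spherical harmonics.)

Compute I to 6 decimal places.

|1−3|≤5≤1+3 violated ⇒ I = 0

0.000000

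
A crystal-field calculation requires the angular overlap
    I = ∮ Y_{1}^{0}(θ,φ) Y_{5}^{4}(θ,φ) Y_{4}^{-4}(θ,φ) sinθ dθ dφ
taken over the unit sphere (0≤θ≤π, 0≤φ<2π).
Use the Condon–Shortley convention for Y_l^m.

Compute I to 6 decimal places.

0.147319

Checks pass: Σm=0; 10 even; l₃=4∈[4,6].
(2·1+1)(2·5+1)(2·4+1) = 297
Δ: 2! 0! 8! / 11! → 1/495
sum: t=1:−1/576 = -1/576
3j²(1 5 4; 0 0 0) = Δ·Π!·Σ² = 5/99  (sign -1)
sum: t=1:−1/40320 = -1/40320
3j²(1 5 4; 0 4 -4) = Δ·Π!·Σ² = 1/55  (sign -1)
combine: 4πI² = 297·5/99·1/55 = 3/11
take √, sign +1: I = 0.14731920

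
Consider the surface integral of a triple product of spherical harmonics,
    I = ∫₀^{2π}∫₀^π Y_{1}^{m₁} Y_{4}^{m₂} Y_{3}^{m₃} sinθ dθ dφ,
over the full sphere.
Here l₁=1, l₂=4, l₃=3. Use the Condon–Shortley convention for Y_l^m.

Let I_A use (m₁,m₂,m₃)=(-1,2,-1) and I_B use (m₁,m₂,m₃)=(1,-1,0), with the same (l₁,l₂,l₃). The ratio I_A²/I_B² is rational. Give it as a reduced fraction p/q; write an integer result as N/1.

3/2

Shared (l₁,l₂,l₃)=(1,4,3): N and (l;000)² cancel in I_A²/I_B².
A: Δ = 2!·0!·6!/9! = 1/252; Racah Σ t=2..2: t=2:+1/96 = 1/96; ⇒ 3j(1 4 3; -1 2 -1)² = 5/84, sgn +1
B: Δ = 2!·0!·6!/9! = 1/252; Racah Σ t=0..0: t=0:+1/72 = 1/72; ⇒ 3j(1 4 3; 1 -1 0)² = 5/126, sgn -1
I_A²/I_B² = (5/84)/(5/126) = 3/2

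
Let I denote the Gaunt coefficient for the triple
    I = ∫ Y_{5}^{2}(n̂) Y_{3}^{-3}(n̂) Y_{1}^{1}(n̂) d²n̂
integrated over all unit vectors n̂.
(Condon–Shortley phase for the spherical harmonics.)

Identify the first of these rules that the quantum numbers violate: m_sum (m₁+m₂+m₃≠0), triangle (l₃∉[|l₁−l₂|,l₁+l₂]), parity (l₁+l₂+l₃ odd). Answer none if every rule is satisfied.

m₁+m₂+m₃ = 2 − 3 + 1 = 0  ✓
triangle: |5−3|=2 ≤ l₃=1 ≤ 5+3=8  ✗
parity: l₁+l₂+l₃ = 9 is odd

triangle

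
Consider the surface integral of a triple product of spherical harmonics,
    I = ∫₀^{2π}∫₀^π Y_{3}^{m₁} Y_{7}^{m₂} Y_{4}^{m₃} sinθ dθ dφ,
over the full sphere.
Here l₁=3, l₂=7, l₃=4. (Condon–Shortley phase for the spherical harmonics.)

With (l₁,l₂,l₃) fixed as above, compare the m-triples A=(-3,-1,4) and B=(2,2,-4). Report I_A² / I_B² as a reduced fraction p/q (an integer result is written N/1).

1/9

Shared (l₁,l₂,l₃)=(3,7,4): N and (l;000)² cancel in I_A²/I_B².
A: Δ = 6!·0!·8!/15! = 1/45045; Racah Σ t=6..6: t=6:+1/29030400 = 1/29030400; ⇒ 3j(3 7 4; -3 -1 4)² = 1/45045, sgn +1
B: Δ = 6!·0!·8!/15! = 1/45045; Racah Σ t=1..1: t=1:−1/4838400 = -1/4838400; ⇒ 3j(3 7 4; 2 2 -4)² = 1/5005, sgn -1
I_A²/I_B² = (1/45045)/(1/5005) = 1/9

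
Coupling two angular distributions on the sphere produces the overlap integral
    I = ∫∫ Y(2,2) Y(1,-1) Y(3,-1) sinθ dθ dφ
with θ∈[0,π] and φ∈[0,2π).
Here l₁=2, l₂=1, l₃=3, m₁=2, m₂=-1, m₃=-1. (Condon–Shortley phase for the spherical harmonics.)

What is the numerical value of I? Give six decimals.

Rules hold: Σm=0, L=6 even, 1≤3≤3.
N = 5·3·7 = 105
Δ = 0!·4!·2!/7! = 1/105
Racah Σ t=0..0: t=0:+1/4 = 1/4
⇒ 3j(2 1 3; 0 0 0)² = 3/35, sgn -1
Racah Σ t=0..0: t=0:+1/48 = 1/48
⇒ 3j(2 1 3; 2 -1 -1)² = 1/105, sgn +1
4πI² = N·(3j₀)²·(3jₘ)² = 3/35
I = -1·√(0.0857143/4π) = -0.08258890

-0.082589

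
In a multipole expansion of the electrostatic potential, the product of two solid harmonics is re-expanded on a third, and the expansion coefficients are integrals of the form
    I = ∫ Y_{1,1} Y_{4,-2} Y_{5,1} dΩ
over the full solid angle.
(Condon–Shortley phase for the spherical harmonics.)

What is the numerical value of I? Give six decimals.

-0.120286

m-sum 0 ✓  L=10 even ✓  3≤5≤5 ✓
Π(2lᵢ+1) = 3×9×11 = 297
triangle coeff Δ(1,4,5) = 1/495
Σ_t [0,0]: t=0:+1/576 = 1/576
(3j)²=5/99 [(1 4 5; 0 0 0)], sign=-1
Σ_t [0,0]: t=0:+1/2880 = 1/2880
(3j)²=2/165 [(1 4 5; 1 -2 1)], sign=+1
⇒ 4πI² = 2/11
I = (-1)√(2/11/(4π)) = -0.12028562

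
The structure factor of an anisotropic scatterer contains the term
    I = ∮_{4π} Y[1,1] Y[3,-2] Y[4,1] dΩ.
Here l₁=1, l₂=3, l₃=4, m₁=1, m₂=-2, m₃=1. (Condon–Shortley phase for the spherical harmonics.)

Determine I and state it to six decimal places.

-0.106622

Rules hold: Σm=0, L=8 even, 2≤4≤4.
N = 3·7·9 = 189
Δ = 0!·2!·6!/9! = 1/252
Racah Σ t=0..0: t=0:+1/36 = 1/36
⇒ 3j(1 3 4; 0 0 0)² = 4/63, sgn +1
Racah Σ t=0..0: t=0:+1/240 = 1/240
⇒ 3j(1 3 4; 1 -2 1)² = 1/84, sgn -1
4πI² = N·(3j₀)²·(3jₘ)² = 1/7
I = -1·√(0.142857/4π) = -0.10662181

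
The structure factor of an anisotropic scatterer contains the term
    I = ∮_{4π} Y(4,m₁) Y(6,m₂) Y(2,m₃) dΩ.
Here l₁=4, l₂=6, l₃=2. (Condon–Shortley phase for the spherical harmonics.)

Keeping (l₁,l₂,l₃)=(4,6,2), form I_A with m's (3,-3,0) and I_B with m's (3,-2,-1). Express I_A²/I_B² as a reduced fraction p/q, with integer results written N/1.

Shared (l₁,l₂,l₃)=(4,6,2): N and (l;000)² cancel in I_A²/I_B².
A: Δ = 8!·0!·4!/13! = 1/6435; Racah Σ t=1..1: t=1:−1/20160 = -1/20160; ⇒ 3j(4 6 2; 3 -3 0)² = 12/715, sgn -1
B: Δ = 8!·0!·4!/13! = 1/6435; Racah Σ t=1..1: t=1:−1/30240 = -1/30240; ⇒ 3j(4 6 2; 3 -2 -1)² = 32/6435, sgn +1
I_A²/I_B² = (12/715)/(32/6435) = 27/8

27/8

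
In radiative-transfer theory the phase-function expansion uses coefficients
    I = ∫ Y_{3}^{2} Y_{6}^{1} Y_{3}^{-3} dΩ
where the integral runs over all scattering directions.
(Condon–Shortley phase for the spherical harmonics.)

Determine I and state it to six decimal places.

-0.031364

Checks pass: Σm=0; 12 even; l₃=3∈[3,9].
(2·3+1)(2·6+1)(2·3+1) = 637
Δ: 6! 0! 6! / 13! → 1/12012
sum: t=3:−1/1296 = -1/1296
3j²(3 6 3; 0 0 0) = Δ·Π!·Σ² = 100/3003  (sign +1)
sum: t=1:−1/86400 = -1/86400
3j²(3 6 3; 2 1 -3) = Δ·Π!·Σ² = 1/1716  (sign -1)
combine: 4πI² = 637·100/3003·1/1716 = 175/14157
take √, sign -1: I = -0.03136379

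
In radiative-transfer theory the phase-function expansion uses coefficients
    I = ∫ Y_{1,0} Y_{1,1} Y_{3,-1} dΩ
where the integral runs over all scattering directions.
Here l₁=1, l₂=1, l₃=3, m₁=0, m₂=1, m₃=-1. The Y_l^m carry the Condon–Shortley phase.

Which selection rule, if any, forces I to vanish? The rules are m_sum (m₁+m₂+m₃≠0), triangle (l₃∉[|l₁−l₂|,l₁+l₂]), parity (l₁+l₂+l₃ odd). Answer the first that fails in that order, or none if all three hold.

triangle

Σmᵢ = 0  ✓
l₃∈[|l₁−l₂|,l₁+l₂]=[0,2], have l₃=3  ✗
Σlᵢ = 5 ⇒ odd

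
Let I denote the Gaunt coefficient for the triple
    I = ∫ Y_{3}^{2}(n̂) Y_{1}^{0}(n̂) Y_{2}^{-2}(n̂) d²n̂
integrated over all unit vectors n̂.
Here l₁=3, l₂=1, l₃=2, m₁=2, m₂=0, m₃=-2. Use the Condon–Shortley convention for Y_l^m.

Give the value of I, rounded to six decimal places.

0.184674

Rules hold: Σm=0, L=6 even, 2≤2≤4.
N = 7·3·5 = 105
Δ = 2!·4!·0!/7! = 1/105
Racah Σ t=1..1: t=1:−1/4 = -1/4
⇒ 3j(3 1 2; 0 0 0)² = 3/35, sgn -1
Racah Σ t=1..1: t=1:−1/24 = -1/24
⇒ 3j(3 1 2; 2 0 -2)² = 1/21, sgn -1
4πI² = N·(3j₀)²·(3jₘ)² = 3/7
I = +1·√(0.428571/4π) = 0.18467439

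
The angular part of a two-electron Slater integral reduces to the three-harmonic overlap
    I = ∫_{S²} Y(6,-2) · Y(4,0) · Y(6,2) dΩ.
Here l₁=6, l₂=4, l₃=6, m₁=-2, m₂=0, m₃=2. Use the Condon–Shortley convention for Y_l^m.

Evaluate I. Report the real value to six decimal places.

0.016594

m-sum 0 ✓  L=16 even ✓  2≤6≤10 ✓
Π(2lᵢ+1) = 13×9×13 = 1521
triangle coeff Δ(6,4,6) = 1/15315300
Σ_t [0,4]: t=0:+1/829440 t=1:−1/25920 t=2:+1/9216 t=3:−1/25920 t=4:+1/829440 = 7/207360
(3j)²=28/2431 [(6 4 6; 0 0 0)], sign=+1
Σ_t [0,4]: t=0:+1/23224320 t=1:−1/181440 t=2:+1/23040 t=3:−1/25920 t=4:+1/331776 = 11/4644864
(3j)²=11/55692 [(6 4 6; -2 0 2)], sign=+1
⇒ 4πI² = 1/289
I = (+1)√(1/289/(4π)) = 0.01659381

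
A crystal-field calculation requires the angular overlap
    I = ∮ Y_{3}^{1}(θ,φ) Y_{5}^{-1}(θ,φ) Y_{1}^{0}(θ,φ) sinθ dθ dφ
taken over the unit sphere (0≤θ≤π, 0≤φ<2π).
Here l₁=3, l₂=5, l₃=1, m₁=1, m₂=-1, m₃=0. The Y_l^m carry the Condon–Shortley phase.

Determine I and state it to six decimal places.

l₃=1 ∉ [2,8] — triangle fails ⇒ I = 0

0.000000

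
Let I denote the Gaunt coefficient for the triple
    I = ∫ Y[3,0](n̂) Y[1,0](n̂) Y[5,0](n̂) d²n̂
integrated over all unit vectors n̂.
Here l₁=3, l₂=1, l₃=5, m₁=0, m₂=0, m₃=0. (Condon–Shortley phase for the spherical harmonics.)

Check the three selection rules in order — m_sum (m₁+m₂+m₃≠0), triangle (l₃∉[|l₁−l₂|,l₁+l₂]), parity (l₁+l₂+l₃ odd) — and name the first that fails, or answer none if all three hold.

azimuthal sum: 0 + 0 + 0 = 0  ✓
2 ≤ 5 ≤ 4 (triangle on l)  ✗
L = 3 + 1 + 5 = 9 (odd)

triangle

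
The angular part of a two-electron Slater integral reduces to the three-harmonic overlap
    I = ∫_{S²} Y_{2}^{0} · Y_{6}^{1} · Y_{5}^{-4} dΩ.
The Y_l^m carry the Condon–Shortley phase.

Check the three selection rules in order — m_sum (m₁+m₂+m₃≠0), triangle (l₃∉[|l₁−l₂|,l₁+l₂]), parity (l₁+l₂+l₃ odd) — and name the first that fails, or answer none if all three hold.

m_sum

azimuthal sum: 0 + 1 − 4 = -3  ✗
4 ≤ 5 ≤ 8 (triangle on l)
L = 2 + 6 + 5 = 13 (odd)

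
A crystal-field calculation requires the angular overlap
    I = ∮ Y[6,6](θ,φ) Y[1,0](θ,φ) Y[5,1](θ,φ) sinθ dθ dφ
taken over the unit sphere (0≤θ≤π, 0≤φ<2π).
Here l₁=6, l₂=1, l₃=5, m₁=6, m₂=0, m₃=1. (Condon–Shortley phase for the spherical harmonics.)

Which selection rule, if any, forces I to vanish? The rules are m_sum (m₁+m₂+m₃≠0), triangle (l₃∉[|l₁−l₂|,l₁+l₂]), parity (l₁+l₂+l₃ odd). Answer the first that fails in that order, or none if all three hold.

azimuthal sum: 6 + 0 + 1 = 7  ✗
5 ≤ 5 ≤ 7 (triangle on l)
L = 6 + 1 + 5 = 12 (even)

m_sum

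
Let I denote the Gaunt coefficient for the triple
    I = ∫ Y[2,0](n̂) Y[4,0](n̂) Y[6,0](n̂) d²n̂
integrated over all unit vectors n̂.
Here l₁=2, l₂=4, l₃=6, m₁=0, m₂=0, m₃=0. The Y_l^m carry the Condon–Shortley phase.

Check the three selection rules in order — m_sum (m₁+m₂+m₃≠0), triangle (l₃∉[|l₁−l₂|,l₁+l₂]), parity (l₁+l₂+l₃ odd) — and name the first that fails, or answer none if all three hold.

none

m₁+m₂+m₃ = 0 + 0 + 0 = 0  ✓
triangle: |2−4|=2 ≤ l₃=6 ≤ 2+4=6  ✓
parity: l₁+l₂+l₃ = 12 is even  ✓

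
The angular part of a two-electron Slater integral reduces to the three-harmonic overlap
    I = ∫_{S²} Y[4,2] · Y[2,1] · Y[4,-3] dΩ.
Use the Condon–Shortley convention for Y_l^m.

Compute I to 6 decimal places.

-0.187702

Rules hold: Σm=0, L=10 even, 2≤4≤6.
N = 9·5·9 = 405
Δ = 2!·6!·2!/11! = 1/13860
Racah Σ t=0..2: t=0:+1/192 t=1:−1/36 t=2:+1/192 = -5/288
⇒ 3j(4 2 4; 0 0 0)² = 20/693, sgn -1
Racah Σ t=1..2: t=1:−1/240 t=2:+1/1440 = -1/288
⇒ 3j(4 2 4; 2 1 -3)² = 5/132, sgn +1
4πI² = N·(3j₀)²·(3jₘ)² = 375/847
I = -1·√(0.442739/4π) = -0.18770204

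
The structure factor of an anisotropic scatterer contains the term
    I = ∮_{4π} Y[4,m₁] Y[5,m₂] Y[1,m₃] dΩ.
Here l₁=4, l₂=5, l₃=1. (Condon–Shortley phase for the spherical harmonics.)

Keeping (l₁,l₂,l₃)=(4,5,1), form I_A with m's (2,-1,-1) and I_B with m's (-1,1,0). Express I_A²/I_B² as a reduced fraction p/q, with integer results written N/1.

1/4

l's match ⇒ only the (l;m) 3-j factors differ between A and B.
A: triangle coeff Δ(4,5,1) = 1/495; Σ_t [2,2]: t=2:+1/2880 = 1/2880; (3j)²=2/165 [(4 5 1; 2 -1 -1)], sign=+1
B: triangle coeff Δ(4,5,1) = 1/495; Σ_t [5,5]: t=5:−1/720 = -1/720; (3j)²=8/165 [(4 5 1; -1 1 0)], sign=+1
I_A²/I_B² = (2/165)/(8/165) = 1/4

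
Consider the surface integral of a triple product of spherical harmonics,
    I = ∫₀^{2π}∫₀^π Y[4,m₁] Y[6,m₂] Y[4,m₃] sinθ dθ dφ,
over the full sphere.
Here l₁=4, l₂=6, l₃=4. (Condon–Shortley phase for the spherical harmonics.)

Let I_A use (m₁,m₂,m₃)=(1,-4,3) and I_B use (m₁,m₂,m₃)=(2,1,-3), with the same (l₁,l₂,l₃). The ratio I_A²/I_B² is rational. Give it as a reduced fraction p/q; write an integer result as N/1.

6/169

Shared (l₁,l₂,l₃)=(4,6,4): N and (l;000)² cancel in I_A²/I_B².
A: Δ = 6!·2!·6!/15! = 1/1261260; Racah Σ t=1..2: t=1:−1/28800 t=2:+1/34560 = -1/172800; ⇒ 3j(4 6 4; 1 -4 3)² = 1/1430, sgn +1
B: Δ = 6!·2!·6!/15! = 1/1261260; Racah Σ t=1..2: t=1:−1/86400 t=2:+1/11520 = 13/172800; ⇒ 3j(4 6 4; 2 1 -3)² = 13/660, sgn -1
I_A²/I_B² = (1/1430)/(13/660) = 6/169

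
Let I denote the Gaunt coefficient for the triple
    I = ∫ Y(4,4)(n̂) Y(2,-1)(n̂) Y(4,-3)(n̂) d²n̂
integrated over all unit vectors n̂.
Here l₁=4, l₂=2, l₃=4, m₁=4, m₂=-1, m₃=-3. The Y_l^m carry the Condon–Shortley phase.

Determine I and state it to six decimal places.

0.198645

m-sum 0 ✓  L=10 even ✓  2≤4≤6 ✓
Π(2lᵢ+1) = 9×5×9 = 405
triangle coeff Δ(4,2,4) = 1/13860
Σ_t [0,2]: t=0:+1/192 t=1:−1/36 t=2:+1/192 = -5/288
(3j)²=20/693 [(4 2 4; 0 0 0)], sign=-1
Σ_t [0,0]: t=0:+1/1440 = 1/1440
(3j)²=7/165 [(4 2 4; 4 -1 -3)], sign=-1
⇒ 4πI² = 60/121
I = (+1)√(60/121/(4π)) = 0.19864517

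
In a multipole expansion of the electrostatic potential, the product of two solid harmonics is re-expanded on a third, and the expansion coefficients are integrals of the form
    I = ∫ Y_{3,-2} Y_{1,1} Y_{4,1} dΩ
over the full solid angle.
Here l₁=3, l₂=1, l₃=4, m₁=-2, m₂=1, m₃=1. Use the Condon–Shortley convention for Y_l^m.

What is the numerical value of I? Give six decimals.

-0.106622

Rules hold: Σm=0, L=8 even, 2≤4≤4.
N = 7·3·9 = 189
Δ = 0!·6!·2!/9! = 1/252
Racah Σ t=0..0: t=0:+1/36 = 1/36
⇒ 3j(3 1 4; 0 0 0)² = 4/63, sgn +1
Racah Σ t=0..0: t=0:+1/240 = 1/240
⇒ 3j(3 1 4; -2 1 1)² = 1/84, sgn -1
4πI² = N·(3j₀)²·(3jₘ)² = 1/7
I = -1·√(0.142857/4π) = -0.10662181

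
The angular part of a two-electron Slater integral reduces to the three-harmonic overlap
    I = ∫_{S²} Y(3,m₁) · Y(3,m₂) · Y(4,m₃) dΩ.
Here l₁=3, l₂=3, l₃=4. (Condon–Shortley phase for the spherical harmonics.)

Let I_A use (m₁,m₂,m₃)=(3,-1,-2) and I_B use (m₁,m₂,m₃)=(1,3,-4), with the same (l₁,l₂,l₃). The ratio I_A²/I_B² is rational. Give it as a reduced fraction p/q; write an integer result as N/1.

Shared (l₁,l₂,l₃)=(3,3,4): N and (l;000)² cancel in I_A²/I_B².
A: Δ = 2!·4!·4!/11! = 1/34650; Racah Σ t=0..0: t=0:+1/192 = 1/192; ⇒ 3j(3 3 4; 3 -1 -2)² = 3/77, sgn +1
B: Δ = 2!·4!·4!/11! = 1/34650; Racah Σ t=2..2: t=2:+1/1152 = 1/1152; ⇒ 3j(3 3 4; 1 3 -4)² = 1/33, sgn +1
I_A²/I_B² = (3/77)/(1/33) = 9/7

9/7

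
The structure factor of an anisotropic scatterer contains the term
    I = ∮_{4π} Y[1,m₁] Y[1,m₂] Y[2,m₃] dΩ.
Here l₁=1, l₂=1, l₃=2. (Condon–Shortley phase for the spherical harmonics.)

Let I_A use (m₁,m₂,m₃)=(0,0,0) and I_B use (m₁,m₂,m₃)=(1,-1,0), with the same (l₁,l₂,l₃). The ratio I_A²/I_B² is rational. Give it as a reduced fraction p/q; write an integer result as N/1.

4/1

Shared (l₁,l₂,l₃)=(1,1,2): N and (l;000)² cancel in I_A²/I_B².
A: Δ = 0!·2!·2!/5! = 1/30; Racah Σ t=0..0: t=0:+1/1 = 1/1; ⇒ 3j(1 1 2; 0 0 0)² = 2/15, sgn +1
B: Δ = 0!·2!·2!/5! = 1/30; Racah Σ t=0..0: t=0:+1/4 = 1/4; ⇒ 3j(1 1 2; 1 -1 0)² = 1/30, sgn +1
I_A²/I_B² = (2/15)/(1/30) = 4/1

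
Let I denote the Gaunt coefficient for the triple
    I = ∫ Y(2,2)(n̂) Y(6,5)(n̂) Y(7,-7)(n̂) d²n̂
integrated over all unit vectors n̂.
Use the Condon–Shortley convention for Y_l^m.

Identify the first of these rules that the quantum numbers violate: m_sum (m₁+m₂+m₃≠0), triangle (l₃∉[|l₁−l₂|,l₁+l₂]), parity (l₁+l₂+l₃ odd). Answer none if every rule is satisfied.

parity

m₁+m₂+m₃ = 2 + 5 − 7 = 0  ✓
triangle: |2−6|=4 ≤ l₃=7 ≤ 2+6=8  ✓
parity: l₁+l₂+l₃ = 15 is odd  ✗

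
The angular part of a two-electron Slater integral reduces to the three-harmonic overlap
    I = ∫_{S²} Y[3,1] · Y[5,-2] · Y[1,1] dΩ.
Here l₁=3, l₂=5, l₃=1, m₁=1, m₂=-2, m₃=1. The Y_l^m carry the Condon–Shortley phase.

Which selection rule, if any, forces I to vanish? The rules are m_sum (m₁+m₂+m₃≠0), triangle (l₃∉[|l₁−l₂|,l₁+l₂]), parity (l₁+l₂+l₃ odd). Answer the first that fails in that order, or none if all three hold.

triangle

m₁+m₂+m₃ = 1 − 2 + 1 = 0  ✓
triangle: |3−5|=2 ≤ l₃=1 ≤ 3+5=8  ✗
parity: l₁+l₂+l₃ = 9 is odd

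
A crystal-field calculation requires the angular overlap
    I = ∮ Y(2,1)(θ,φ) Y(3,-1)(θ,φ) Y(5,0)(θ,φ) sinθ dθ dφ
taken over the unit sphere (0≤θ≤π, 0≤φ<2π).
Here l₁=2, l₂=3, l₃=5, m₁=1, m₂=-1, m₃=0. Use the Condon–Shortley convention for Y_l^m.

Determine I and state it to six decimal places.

Checks pass: Σm=0; 10 even; l₃=5∈[1,5].
(2·2+1)(2·3+1)(2·5+1) = 385
Δ: 0! 4! 6! / 11! → 1/2310
sum: t=0:+1/144 = 1/144
3j²(2 3 5; 0 0 0) = Δ·Π!·Σ² = 10/231  (sign -1)
sum: t=0:+1/288 = 1/288
3j²(2 3 5; 1 -1 0) = Δ·Π!·Σ² = 5/231  (sign -1)
combine: 4πI² = 385·10/231·5/231 = 250/693
take √, sign +1: I = 0.16943318

0.169433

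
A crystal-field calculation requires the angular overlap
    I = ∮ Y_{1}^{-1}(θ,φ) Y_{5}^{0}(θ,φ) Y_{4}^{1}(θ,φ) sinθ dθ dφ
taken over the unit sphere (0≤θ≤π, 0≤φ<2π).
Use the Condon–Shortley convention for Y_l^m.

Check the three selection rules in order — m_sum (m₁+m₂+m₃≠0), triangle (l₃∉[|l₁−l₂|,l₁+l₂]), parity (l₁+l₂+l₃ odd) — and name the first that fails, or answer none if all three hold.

none

Σmᵢ = 0  ✓
l₃∈[|l₁−l₂|,l₁+l₂]=[4,6], have l₃=4  ✓
Σlᵢ = 10 ⇒ even  ✓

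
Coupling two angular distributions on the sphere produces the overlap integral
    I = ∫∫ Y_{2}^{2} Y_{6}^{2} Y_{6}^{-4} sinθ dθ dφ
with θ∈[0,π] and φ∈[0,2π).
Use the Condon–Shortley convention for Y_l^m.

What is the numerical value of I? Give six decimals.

Rules hold: Σm=0, L=14 even, 4≤6≤8.
N = 5·13·13 = 845
Δ = 2!·2!·10!/15! = 1/90090
Racah Σ t=0..2: t=0:+1/69120 t=1:−1/14400 t=2:+1/69120 = -7/172800
⇒ 3j(2 6 6; 0 0 0)² = 14/715, sgn -1
Racah Σ t=0..0: t=0:+1/322560 = 1/322560
⇒ 3j(2 6 6; 2 2 -4)² = 18/1001, sgn +1
4πI² = N·(3j₀)²·(3jₘ)² = 36/121
I = -1·√(0.297521/4π) = -0.15386989

-0.153870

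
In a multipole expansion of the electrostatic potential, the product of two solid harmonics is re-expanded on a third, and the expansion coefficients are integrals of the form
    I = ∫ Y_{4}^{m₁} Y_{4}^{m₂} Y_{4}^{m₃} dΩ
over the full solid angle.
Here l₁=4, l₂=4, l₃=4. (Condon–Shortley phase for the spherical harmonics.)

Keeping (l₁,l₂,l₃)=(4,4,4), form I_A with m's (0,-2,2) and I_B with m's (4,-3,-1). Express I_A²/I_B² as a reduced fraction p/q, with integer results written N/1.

121/490

Same 4,4,4: normalisation and zero-m 3j drop out of the ratio.
A: Δ: 4! 4! 4! / 13! → 1/450450; sum: t=0:+1/2304 t=1:−1/216 t=2:+1/384 = -11/6912; 3j²(4 4 4; 0 -2 2) = Δ·Π!·Σ² = 11/1638  (sign -1)
B: Δ: 4! 4! 4! / 13! → 1/450450; sum: t=0:+1/3456 = 1/3456; 3j²(4 4 4; 4 -3 -1) = Δ·Π!·Σ² = 35/1287  (sign -1)
I_A²/I_B² = (11/1638)/(35/1287) = 121/490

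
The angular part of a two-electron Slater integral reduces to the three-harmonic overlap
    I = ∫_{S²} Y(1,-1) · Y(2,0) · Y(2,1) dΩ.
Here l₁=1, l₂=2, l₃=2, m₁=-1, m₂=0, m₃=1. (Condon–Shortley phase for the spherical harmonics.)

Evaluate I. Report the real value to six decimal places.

0.000000

L=5 odd ⇒ parity kills the (l;000) factor ⇒ I = 0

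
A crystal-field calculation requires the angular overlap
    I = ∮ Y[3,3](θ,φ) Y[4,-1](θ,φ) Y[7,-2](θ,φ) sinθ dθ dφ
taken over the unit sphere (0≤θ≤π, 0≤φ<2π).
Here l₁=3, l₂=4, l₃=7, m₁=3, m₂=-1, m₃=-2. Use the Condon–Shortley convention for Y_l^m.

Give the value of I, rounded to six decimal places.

Rules hold: Σm=0, L=14 even, 1≤7≤7.
N = 7·9·15 = 945
Δ = 0!·6!·8!/15! = 1/45045
Racah Σ t=0..0: t=0:+1/20736 = 1/20736
⇒ 3j(3 4 7; 0 0 0)² = 35/1287, sgn -1
Racah Σ t=0..0: t=0:+1/518400 = 1/518400
⇒ 3j(3 4 7; 3 -1 -2)² = 4/2145, sgn -1
4πI² = N·(3j₀)²·(3jₘ)² = 980/20449
I = +1·√(0.0479241/4π) = 0.06175499

0.061755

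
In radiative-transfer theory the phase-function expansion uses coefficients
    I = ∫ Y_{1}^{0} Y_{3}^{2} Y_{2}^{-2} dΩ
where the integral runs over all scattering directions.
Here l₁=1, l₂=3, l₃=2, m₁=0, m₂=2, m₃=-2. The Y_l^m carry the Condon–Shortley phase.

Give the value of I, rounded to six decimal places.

0.184674

m-sum 0 ✓  L=6 even ✓  2≤2≤4 ✓
Π(2lᵢ+1) = 3×7×5 = 105
triangle coeff Δ(1,3,2) = 1/105
Σ_t [1,1]: t=1:−1/4 = -1/4
(3j)²=3/35 [(1 3 2; 0 0 0)], sign=-1
Σ_t [1,1]: t=1:−1/24 = -1/24
(3j)²=1/21 [(1 3 2; 0 2 -2)], sign=-1
⇒ 4πI² = 3/7
I = (+1)√(3/7/(4π)) = 0.18467439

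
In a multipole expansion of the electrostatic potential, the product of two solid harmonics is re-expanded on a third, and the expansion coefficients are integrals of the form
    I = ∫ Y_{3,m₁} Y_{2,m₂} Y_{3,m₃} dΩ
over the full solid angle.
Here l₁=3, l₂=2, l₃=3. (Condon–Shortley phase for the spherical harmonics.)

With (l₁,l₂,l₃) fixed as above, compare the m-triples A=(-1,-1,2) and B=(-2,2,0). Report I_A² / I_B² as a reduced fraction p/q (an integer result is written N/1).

Shared (l₁,l₂,l₃)=(3,2,3): N and (l;000)² cancel in I_A²/I_B².
A: Δ = 2!·4!·2!/9! = 1/3780; Racah Σ t=0..1: t=0:+1/48 t=1:−1/12 = -1/16; ⇒ 3j(3 2 3; -1 -1 2)² = 1/28, sgn +1
B: Δ = 2!·4!·2!/9! = 1/3780; Racah Σ t=2..2: t=2:+1/24 = 1/24; ⇒ 3j(3 2 3; -2 2 0)² = 1/21, sgn -1
I_A²/I_B² = (1/28)/(1/21) = 3/4

3/4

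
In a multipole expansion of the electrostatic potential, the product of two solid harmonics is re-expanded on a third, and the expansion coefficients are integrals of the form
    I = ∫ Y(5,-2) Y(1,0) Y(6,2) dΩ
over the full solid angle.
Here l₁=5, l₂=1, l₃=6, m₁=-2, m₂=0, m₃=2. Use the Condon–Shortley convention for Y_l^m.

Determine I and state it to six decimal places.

0.231133

Checks pass: Σm=0; 12 even; l₃=6∈[4,6].
(2·5+1)(2·1+1)(2·6+1) = 429
Δ: 0! 10! 2! / 13! → 1/858
sum: t=0:+1/14400 = 1/14400
3j²(5 1 6; 0 0 0) = Δ·Π!·Σ² = 6/143  (sign +1)
sum: t=0:+1/30240 = 1/30240
3j²(5 1 6; -2 0 2) = Δ·Π!·Σ² = 16/429  (sign +1)
combine: 4πI² = 429·6/143·16/429 = 96/143
take √, sign +1: I = 0.23113338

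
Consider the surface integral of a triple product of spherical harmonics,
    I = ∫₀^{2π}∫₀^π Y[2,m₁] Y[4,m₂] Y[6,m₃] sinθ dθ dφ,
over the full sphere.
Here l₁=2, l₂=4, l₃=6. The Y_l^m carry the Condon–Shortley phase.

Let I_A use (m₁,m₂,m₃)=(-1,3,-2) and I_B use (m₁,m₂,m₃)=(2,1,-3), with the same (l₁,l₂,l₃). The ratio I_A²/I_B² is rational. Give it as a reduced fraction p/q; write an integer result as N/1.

16/63

l's match ⇒ only the (l;m) 3-j factors differ between A and B.
A: triangle coeff Δ(2,4,6) = 1/6435; Σ_t [0,0]: t=0:+1/30240 = 1/30240; (3j)²=32/6435 [(2 4 6; -1 3 -2)], sign=+1
B: triangle coeff Δ(2,4,6) = 1/6435; Σ_t [0,0]: t=0:+1/17280 = 1/17280; (3j)²=14/715 [(2 4 6; 2 1 -3)], sign=-1
I_A²/I_B² = (32/6435)/(14/715) = 16/63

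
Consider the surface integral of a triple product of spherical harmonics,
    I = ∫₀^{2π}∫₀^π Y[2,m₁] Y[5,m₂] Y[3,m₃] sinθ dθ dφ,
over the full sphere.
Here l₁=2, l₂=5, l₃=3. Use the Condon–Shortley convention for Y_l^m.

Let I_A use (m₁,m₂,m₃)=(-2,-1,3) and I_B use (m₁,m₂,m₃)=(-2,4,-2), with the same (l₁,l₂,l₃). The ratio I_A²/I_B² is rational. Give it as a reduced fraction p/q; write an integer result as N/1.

Shared (l₁,l₂,l₃)=(2,5,3): N and (l;000)² cancel in I_A²/I_B².
A: Δ = 4!·0!·6!/11! = 1/2310; Racah Σ t=4..4: t=4:+1/17280 = 1/17280; ⇒ 3j(2 5 3; -2 -1 3)² = 1/2310, sgn +1
B: Δ = 4!·0!·6!/11! = 1/2310; Racah Σ t=4..4: t=4:+1/2880 = 1/2880; ⇒ 3j(2 5 3; -2 4 -2)² = 3/55, sgn -1
I_A²/I_B² = (1/2310)/(3/55) = 1/126

1/126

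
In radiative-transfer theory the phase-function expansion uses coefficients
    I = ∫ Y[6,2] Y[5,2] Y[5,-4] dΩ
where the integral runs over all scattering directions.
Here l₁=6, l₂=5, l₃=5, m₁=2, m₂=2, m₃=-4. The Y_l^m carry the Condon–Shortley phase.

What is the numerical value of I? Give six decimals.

Checks pass: Σm=0; 16 even; l₃=5∈[1,11].
(2·6+1)(2·5+1)(2·5+1) = 1573
Δ: 6! 6! 4! / 17! → 1/28588560
sum: t=1:−1/345600 t=2:+1/13824 t=3:−1/5184 t=4:+1/13824 t=5:−1/345600 = -7/129600
3j²(6 5 5; 0 0 0) = Δ·Π!·Σ² = 80/7293  (sign +1)
sum: t=3:−1/103680 t=4:+1/207360 = -1/207360
3j²(6 5 5; 2 2 -4) = Δ·Π!·Σ² = 21/2431  (sign +1)
combine: 4πI² = 1573·80/7293·21/2431 = 560/3757
take √, sign +1: I = 0.10891018

0.108910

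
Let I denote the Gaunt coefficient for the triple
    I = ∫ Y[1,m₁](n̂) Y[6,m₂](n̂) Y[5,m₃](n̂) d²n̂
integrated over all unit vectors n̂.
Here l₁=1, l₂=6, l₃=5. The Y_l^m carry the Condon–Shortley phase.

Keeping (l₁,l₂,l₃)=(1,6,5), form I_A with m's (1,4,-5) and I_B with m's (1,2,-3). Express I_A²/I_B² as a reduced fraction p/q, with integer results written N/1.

Shared (l₁,l₂,l₃)=(1,6,5): N and (l;000)² cancel in I_A²/I_B².
A: Δ = 2!·0!·10!/13! = 1/858; Racah Σ t=0..0: t=0:+1/7257600 = 1/7257600; ⇒ 3j(1 6 5; 1 4 -5)² = 1/858, sgn +1
B: Δ = 2!·0!·10!/13! = 1/858; Racah Σ t=0..0: t=0:+1/161280 = 1/161280; ⇒ 3j(1 6 5; 1 2 -3)² = 1/143, sgn +1
I_A²/I_B² = (1/858)/(1/143) = 1/6

1/6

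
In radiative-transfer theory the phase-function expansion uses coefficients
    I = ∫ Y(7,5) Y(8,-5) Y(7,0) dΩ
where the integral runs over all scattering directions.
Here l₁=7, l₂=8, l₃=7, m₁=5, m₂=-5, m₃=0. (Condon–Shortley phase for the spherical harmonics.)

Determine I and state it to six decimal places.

Rules hold: Σm=0, L=22 even, 1≤7≤15.
N = 15·17·15 = 3825
Δ = 8!·6!·8!/23! = 1/22086194130
Racah Σ t=1..7: t=1:−1/18289152000 t=2:+1/248832000 t=3:−1/24883200 t=4:+1/11943936 t=5:−1/24883200 t=6:+1/248832000 t=7:−1/18289152000 = 11/975421440
⇒ 3j(7 8 7; 0 0 0)² = 1750/289731, sgn -1
Racah Σ t=0..2: t=0:+1/1393459200 t=1:−1/870912000 t=2:+1/5225472000 = -1/4180377600
⇒ 3j(7 8 7; 5 -5 0)² = 35/14858, sgn +1
4πI² = N·(3j₀)²·(3jₘ)² = 2296875/42204149
I = -1·√(0.054423/4π) = -0.06580913

-0.065809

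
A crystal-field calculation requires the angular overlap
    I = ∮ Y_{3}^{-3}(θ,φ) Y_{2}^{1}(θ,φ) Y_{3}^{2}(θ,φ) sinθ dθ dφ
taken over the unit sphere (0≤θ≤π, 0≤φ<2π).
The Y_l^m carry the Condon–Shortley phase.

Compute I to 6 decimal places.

m-sum 0 ✓  L=8 even ✓  1≤3≤5 ✓
Π(2lᵢ+1) = 7×5×7 = 245
triangle coeff Δ(3,2,3) = 1/3780
Σ_t [0,2]: t=0:+1/24 t=1:−1/4 t=2:+1/24 = -1/6
(3j)²=4/105 [(3 2 3; 0 0 0)], sign=+1
Σ_t [2,2]: t=2:+1/48 = 1/48
(3j)²=5/84 [(3 2 3; -3 1 2)], sign=-1
⇒ 4πI² = 5/9
I = (-1)√(5/9/(4π)) = -0.21026104

-0.210261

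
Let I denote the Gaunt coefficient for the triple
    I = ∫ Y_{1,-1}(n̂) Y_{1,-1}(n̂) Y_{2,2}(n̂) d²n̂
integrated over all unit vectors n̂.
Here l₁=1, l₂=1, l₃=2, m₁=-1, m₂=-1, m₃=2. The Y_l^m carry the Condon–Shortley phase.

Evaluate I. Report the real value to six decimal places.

Rules hold: Σm=0, L=4 even, 0≤2≤2.
N = 3·3·5 = 45
Δ = 0!·2!·2!/5! = 1/30
Racah Σ t=0..0: t=0:+1/1 = 1/1
⇒ 3j(1 1 2; 0 0 0)² = 2/15, sgn +1
Racah Σ t=0..0: t=0:+1/4 = 1/4
⇒ 3j(1 1 2; -1 -1 2)² = 1/5, sgn +1
4πI² = N·(3j₀)²·(3jₘ)² = 6/5
I = +1·√(1.2/4π) = 0.30901936

0.309019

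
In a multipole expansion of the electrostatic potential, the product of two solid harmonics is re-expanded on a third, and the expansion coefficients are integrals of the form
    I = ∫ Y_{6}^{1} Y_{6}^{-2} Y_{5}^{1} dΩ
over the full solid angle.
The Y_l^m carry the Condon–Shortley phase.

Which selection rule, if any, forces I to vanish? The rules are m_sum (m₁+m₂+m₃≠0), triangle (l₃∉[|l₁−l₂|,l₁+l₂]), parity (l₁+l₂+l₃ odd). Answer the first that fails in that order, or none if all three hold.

m₁+m₂+m₃ = 1 − 2 + 1 = 0  ✓
triangle: |6−6|=0 ≤ l₃=5 ≤ 6+6=12  ✓
parity: l₁+l₂+l₃ = 17 is odd  ✗

parity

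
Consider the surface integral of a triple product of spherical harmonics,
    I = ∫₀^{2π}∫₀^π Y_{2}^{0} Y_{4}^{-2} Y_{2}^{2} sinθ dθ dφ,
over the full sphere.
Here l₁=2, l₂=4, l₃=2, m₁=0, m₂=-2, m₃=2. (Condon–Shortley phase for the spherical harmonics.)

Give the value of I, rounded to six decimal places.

Rules hold: Σm=0, L=8 even, 2≤2≤6.
N = 5·9·5 = 225
Δ = 4!·0!·4!/9! = 1/630
Racah Σ t=2..2: t=2:+1/16 = 1/16
⇒ 3j(2 4 2; 0 0 0)² = 2/35, sgn +1
Racah Σ t=2..2: t=2:+1/96 = 1/96
⇒ 3j(2 4 2; 0 -2 2)² = 1/42, sgn +1
4πI² = N·(3j₀)²·(3jₘ)² = 15/49
I = +1·√(0.306122/4π) = 0.15607835

0.156078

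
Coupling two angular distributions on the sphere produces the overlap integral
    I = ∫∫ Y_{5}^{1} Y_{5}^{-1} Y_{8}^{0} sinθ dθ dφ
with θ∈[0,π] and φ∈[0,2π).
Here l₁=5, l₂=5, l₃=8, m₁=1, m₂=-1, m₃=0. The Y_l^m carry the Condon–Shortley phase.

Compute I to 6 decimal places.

Checks pass: Σm=0; 18 even; l₃=8∈[0,10].
(2·5+1)(2·5+1)(2·8+1) = 2057
Δ: 2! 8! 8! / 19! → 1/37413090
sum: t=0:+1/1036800 t=1:−1/331776 t=2:+1/1036800 = -1/921600
3j²(5 5 8; 0 0 0) = Δ·Π!·Σ² = 490/46189  (sign -1)
sum: t=0:+1/663552 t=1:−1/518400 t=2:+1/4147200 = -1/5529600
3j²(5 5 8; 1 -1 0) = Δ·Π!·Σ² = 98/230945  (sign -1)
combine: 4πI² = 2057·490/46189·98/230945 = 9604/1037153
take √, sign +1: I = 0.02714562

0.027146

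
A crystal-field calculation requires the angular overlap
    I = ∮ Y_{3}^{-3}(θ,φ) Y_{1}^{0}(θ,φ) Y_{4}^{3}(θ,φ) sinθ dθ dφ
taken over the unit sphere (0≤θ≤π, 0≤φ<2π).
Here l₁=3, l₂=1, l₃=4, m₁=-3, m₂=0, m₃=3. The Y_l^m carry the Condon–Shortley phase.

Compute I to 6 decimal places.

-0.162868

Rules hold: Σm=0, L=8 even, 2≤4≤4.
N = 7·3·9 = 189
Δ = 0!·6!·2!/9! = 1/252
Racah Σ t=0..0: t=0:+1/36 = 1/36
⇒ 3j(3 1 4; 0 0 0)² = 4/63, sgn +1
Racah Σ t=0..0: t=0:+1/720 = 1/720
⇒ 3j(3 1 4; -3 0 3)² = 1/36, sgn -1
4πI² = N·(3j₀)²·(3jₘ)² = 1/3
I = -1·√(0.333333/4π) = -0.16286750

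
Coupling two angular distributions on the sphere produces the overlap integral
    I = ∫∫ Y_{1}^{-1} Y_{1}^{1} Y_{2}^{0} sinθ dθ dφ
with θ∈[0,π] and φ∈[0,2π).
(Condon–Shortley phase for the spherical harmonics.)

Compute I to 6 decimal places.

Checks pass: Σm=0; 4 even; l₃=2∈[0,2].
(2·1+1)(2·1+1)(2·2+1) = 45
Δ: 0! 2! 2! / 5! → 1/30
sum: t=0:+1/1 = 1/1
3j²(1 1 2; 0 0 0) = Δ·Π!·Σ² = 2/15  (sign +1)
sum: t=0:+1/4 = 1/4
3j²(1 1 2; -1 1 0) = Δ·Π!·Σ² = 1/30  (sign +1)
combine: 4πI² = 45·2/15·1/30 = 1/5
take √, sign +1: I = 0.12615663

0.126157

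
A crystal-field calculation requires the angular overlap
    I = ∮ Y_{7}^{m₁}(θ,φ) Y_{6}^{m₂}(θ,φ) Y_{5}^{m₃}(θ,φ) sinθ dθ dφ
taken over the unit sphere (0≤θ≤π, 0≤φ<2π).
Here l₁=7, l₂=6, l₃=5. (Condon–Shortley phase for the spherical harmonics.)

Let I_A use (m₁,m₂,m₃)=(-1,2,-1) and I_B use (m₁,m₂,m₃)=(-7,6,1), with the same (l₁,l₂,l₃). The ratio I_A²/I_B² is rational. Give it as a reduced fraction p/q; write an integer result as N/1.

134689/165165

Same 7,6,5: normalisation and zero-m 3j drop out of the ratio.
A: Δ: 8! 6! 4! / 19! → 1/174594420; sum: t=4:+1/663552 t=5:−1/155520 t=6:+1/276480 t=7:−1/3628800 t=8:+1/696729600 = -367/232243200; 3j²(7 6 5; -1 2 -1) = Δ·Π!·Σ² = 134689/19399380  (sign -1)
B: Δ: 8! 6! 4! / 19! → 1/174594420; sum: t=8:+1/696729600 = 1/696729600; 3j²(7 6 5; -7 6 1) = Δ·Π!·Σ² = 11/1292  (sign +1)
I_A²/I_B² = (134689/19399380)/(11/1292) = 134689/165165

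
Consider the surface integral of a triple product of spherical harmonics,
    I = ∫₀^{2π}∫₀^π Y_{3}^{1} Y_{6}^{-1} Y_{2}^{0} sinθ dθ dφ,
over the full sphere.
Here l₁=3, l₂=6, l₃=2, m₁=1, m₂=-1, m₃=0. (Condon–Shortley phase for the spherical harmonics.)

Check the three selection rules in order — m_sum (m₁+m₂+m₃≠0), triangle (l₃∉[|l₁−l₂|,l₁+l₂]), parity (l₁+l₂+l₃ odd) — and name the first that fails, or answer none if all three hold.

m₁+m₂+m₃ = 1 − 1 + 0 = 0  ✓
triangle: |3−6|=3 ≤ l₃=2 ≤ 3+6=9  ✗
parity: l₁+l₂+l₃ = 11 is odd

triangle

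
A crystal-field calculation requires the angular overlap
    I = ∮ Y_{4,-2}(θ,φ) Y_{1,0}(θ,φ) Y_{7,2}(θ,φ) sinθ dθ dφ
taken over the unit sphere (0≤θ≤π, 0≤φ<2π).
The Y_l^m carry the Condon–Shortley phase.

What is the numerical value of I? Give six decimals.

0.000000

triangle: need 3≤l₃≤5, have 7; I=0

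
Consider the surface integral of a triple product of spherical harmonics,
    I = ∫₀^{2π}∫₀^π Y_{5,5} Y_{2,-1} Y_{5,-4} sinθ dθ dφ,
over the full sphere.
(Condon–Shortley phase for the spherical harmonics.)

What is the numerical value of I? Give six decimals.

-0.187924

Checks pass: Σm=0; 12 even; l₃=5∈[3,7].
(2·5+1)(2·2+1)(2·5+1) = 605
Δ: 2! 8! 2! / 13! → 1/38610
sum: t=0:+1/2880 t=1:−1/576 t=2:+1/2880 = -1/960
3j²(5 2 5; 0 0 0) = Δ·Π!·Σ² = 10/429  (sign +1)
sum: t=0:+1/80640 = 1/80640
3j²(5 2 5; 5 -1 -4) = Δ·Π!·Σ² = 9/286  (sign -1)
combine: 4πI² = 605·10/429·9/286 = 75/169
take √, sign -1: I = -0.18792404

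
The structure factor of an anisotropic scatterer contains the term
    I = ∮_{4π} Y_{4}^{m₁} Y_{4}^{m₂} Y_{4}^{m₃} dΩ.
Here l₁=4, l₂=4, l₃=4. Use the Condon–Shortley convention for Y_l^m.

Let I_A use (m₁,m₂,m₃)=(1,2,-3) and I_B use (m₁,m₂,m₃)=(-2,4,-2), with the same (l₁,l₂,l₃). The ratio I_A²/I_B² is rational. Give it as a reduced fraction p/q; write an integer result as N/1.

1/9

l's match ⇒ only the (l;m) 3-j factors differ between A and B.
A: triangle coeff Δ(4,4,4) = 1/450450; Σ_t [2,3]: t=2:+1/576 t=3:−1/864 = 1/1728; (3j)²=5/1287 [(4 4 4; 1 2 -3)], sign=-1
B: triangle coeff Δ(4,4,4) = 1/450450; Σ_t [4,4]: t=4:+1/2304 = 1/2304; (3j)²=5/143 [(4 4 4; -2 4 -2)], sign=+1
I_A²/I_B² = (5/1287)/(5/143) = 1/9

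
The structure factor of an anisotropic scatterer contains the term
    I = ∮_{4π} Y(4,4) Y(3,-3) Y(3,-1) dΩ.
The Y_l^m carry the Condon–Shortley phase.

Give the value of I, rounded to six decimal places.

Checks pass: Σm=0; 10 even; l₃=3∈[1,7].
(2·4+1)(2·3+1)(2·3+1) = 441
Δ: 4! 4! 2! / 11! → 1/34650
sum: t=1:−1/72 t=2:+1/16 t=3:−1/72 = 5/144
3j²(4 3 3; 0 0 0) = Δ·Π!·Σ² = 2/77  (sign -1)
sum: t=0:+1/1152 = 1/1152
3j²(4 3 3; 4 -3 -1) = Δ·Π!·Σ² = 1/33  (sign +1)
combine: 4πI² = 441·2/77·1/33 = 42/121
take √, sign -1: I = -0.16619847

-0.166198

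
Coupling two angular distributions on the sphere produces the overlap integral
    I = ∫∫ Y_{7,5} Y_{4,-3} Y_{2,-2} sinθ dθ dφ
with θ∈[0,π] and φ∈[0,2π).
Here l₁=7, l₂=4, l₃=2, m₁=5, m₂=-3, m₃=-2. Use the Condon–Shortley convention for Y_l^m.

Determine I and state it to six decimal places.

0.000000

triangle: need 3≤l₃≤11, have 2; I=0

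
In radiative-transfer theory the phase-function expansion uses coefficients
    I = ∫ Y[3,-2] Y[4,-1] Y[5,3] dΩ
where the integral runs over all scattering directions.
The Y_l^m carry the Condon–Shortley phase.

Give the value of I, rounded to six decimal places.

-0.035836

Checks pass: Σm=0; 12 even; l₃=5∈[1,7].
(2·3+1)(2·4+1)(2·5+1) = 693
Δ: 2! 4! 6! / 13! → 1/180180
sum: t=0:+1/576 t=1:−1/144 t=2:+1/576 = -1/288
3j²(3 4 5; 0 0 0) = Δ·Π!·Σ² = 20/1001  (sign +1)
sum: t=1:−1/1152 t=2:+1/1440 = -1/5760
3j²(3 4 5; -2 -1 3) = Δ·Π!·Σ² = 1/858  (sign -1)
combine: 4πI² = 693·20/1001·1/858 = 30/1859
take √, sign -1: I = -0.03583571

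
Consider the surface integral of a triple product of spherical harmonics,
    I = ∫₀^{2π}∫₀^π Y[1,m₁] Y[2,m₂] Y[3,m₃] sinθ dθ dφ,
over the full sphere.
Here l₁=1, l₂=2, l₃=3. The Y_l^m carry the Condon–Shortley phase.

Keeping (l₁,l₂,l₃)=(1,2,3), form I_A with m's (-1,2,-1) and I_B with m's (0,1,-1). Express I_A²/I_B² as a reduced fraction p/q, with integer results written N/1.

l's match ⇒ only the (l;m) 3-j factors differ between A and B.
A: triangle coeff Δ(1,2,3) = 1/105; Σ_t [0,0]: t=0:+1/48 = 1/48; (3j)²=1/105 [(1 2 3; -1 2 -1)], sign=+1
B: triangle coeff Δ(1,2,3) = 1/105; Σ_t [0,0]: t=0:+1/6 = 1/6; (3j)²=8/105 [(1 2 3; 0 1 -1)], sign=+1
I_A²/I_B² = (1/105)/(8/105) = 1/8

1/8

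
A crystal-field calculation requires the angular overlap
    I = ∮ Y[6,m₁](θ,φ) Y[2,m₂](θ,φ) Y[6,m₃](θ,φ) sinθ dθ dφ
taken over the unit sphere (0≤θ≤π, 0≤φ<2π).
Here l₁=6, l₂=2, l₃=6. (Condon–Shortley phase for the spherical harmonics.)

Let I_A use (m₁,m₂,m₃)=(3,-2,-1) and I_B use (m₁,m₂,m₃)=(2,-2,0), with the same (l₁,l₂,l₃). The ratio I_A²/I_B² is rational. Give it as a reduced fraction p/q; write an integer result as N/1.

Shared (l₁,l₂,l₃)=(6,2,6): N and (l;000)² cancel in I_A²/I_B².
A: Δ = 2!·10!·2!/15! = 1/90090; Racah Σ t=0..0: t=0:+1/120960 = 1/120960; ⇒ 3j(6 2 6; 3 -2 -1)² = 24/1001, sgn -1
B: Δ = 2!·10!·2!/15! = 1/90090; Racah Σ t=0..0: t=0:+1/69120 = 1/69120; ⇒ 3j(6 2 6; 2 -2 0)² = 4/143, sgn +1
I_A²/I_B² = (24/1001)/(4/143) = 6/7

6/7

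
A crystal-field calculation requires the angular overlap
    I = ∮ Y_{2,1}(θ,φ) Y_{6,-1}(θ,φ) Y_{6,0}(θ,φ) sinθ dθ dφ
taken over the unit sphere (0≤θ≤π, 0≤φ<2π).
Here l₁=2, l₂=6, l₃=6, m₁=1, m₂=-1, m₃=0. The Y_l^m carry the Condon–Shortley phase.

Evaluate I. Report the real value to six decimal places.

Checks pass: Σm=0; 14 even; l₃=6∈[4,8].
(2·2+1)(2·6+1)(2·6+1) = 845
Δ: 2! 2! 10! / 15! → 1/90090
sum: t=0:+1/69120 t=1:−1/14400 t=2:+1/69120 = -7/172800
3j²(2 6 6; 0 0 0) = Δ·Π!·Σ² = 14/715  (sign -1)
sum: t=0:+1/28800 t=1:−1/34560 = 1/172800
3j²(2 6 6; 1 -1 0) = Δ·Π!·Σ² = 1/1430  (sign +1)
combine: 4πI² = 845·14/715·1/1430 = 7/605
take √, sign -1: I = -0.03034355

-0.030344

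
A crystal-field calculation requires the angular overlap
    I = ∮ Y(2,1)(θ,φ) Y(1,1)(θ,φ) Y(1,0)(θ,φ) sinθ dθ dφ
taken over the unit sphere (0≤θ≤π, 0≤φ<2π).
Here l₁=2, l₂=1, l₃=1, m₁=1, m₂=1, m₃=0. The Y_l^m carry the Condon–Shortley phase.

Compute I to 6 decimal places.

0.000000

Σmᵢ = 2 ≠ 0, so the φ-integral vanishes; I = 0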